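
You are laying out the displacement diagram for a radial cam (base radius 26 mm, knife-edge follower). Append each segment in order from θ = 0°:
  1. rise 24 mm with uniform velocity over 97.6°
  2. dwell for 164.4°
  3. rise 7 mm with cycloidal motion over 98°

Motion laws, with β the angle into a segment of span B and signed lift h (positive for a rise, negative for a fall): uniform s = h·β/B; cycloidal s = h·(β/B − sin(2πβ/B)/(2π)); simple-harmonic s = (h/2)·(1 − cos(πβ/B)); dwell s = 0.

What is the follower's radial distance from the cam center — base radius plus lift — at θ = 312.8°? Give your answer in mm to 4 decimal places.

seg 1 [0°–97.6°] uniform, h=24: full span → s += 24 → s = 24.0000
seg 2 [97.6°–262°] dwell: s stays 24.0000
seg 3 [262°–360°] cycloidal, h=7: θ=312.8° here. β=50.8, B=98. 7·(0.5184 − sin(2π·0.5184)/(2π)) = 3.7569 → s = 27.7569
radial distance = base radius + s = 26 + 27.7569 = 53.7569

53.7569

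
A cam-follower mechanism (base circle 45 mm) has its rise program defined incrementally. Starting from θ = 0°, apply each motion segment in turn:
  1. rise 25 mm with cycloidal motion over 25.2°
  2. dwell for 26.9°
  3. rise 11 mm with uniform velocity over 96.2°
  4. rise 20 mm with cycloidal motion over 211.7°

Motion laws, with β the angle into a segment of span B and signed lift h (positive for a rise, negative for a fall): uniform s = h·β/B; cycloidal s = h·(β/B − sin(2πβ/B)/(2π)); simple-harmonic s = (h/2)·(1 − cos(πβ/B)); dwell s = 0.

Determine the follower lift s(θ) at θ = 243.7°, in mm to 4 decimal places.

seg 1 [0°–25.2°] cycloidal, h=25: full span → s += 25 → s = 25.0000
seg 2 [25.2°–52.1°] dwell: s stays 25.0000
seg 3 [52.1°–148.3°] uniform, h=11: full span → s += 11 → s = 36.0000
seg 4 [148.3°–360°] cycloidal, h=20: θ=243.7° here. β=95.4, B=211.7. 20·(0.4506 − sin(2π·0.4506)/(2π)) = 8.0413 → s = 44.0413

44.0413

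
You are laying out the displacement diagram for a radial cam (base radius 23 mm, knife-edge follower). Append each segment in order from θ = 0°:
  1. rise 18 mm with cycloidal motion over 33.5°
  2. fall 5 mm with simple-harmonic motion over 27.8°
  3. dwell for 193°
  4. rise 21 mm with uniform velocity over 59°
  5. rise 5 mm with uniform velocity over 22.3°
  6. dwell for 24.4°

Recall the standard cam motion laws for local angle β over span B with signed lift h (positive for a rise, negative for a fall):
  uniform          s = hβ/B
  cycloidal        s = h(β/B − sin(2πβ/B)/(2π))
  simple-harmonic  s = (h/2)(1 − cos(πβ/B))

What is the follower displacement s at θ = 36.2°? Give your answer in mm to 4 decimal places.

seg 1 [0°–33.5°] cycloidal, h=18: full span → s += 18 → s = 18.0000
seg 2 [33.5°–61.3°] simple-harmonic, h=-5: θ=36.2° here. β=2.7, B=27.8. -5/2·(1 − cos(π·0.0971)) = -0.1155 → s = 17.8845

17.8845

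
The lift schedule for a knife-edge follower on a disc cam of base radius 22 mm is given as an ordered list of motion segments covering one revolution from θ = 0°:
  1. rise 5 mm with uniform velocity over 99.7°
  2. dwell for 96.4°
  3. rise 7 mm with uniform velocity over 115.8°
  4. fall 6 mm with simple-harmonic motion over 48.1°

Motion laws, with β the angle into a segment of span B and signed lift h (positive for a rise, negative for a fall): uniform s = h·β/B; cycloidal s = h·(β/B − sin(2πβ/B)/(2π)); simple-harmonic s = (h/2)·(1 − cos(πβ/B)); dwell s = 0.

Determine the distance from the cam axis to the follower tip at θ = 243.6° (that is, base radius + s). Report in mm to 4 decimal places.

seg 1 [0°–99.7°] uniform, h=5: full span → s += 5 → s = 5.0000
seg 2 [99.7°–196.1°] dwell: s stays 5.0000
seg 3 [196.1°–311.9°] uniform, h=7: θ=243.6° here. β=47.5, B=115.8. 7·47.5/115.8 = 2.8713 → s = 7.8713
radial distance = base radius + s = 22 + 7.8713 = 29.8713

29.8713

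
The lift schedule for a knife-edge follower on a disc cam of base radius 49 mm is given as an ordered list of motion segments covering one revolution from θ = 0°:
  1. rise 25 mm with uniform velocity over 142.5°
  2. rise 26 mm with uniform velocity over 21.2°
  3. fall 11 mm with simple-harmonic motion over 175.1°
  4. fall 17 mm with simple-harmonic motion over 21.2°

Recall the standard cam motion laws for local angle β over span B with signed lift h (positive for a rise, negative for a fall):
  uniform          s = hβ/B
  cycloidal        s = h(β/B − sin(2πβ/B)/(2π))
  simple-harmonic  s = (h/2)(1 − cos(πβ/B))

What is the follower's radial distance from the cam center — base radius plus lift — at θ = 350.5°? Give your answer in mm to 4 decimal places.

seg 1 [0°–142.5°] uniform, h=25: full span → s += 25 → s = 25.0000
seg 2 [142.5°–163.7°] uniform, h=26: full span → s += 26 → s = 51.0000
seg 3 [163.7°–338.8°] simple-harmonic, h=-11: full span → s += -11 → s = 40.0000
seg 4 [338.8°–360°] simple-harmonic, h=-17: θ=350.5° here. β=11.7, B=21.2. -17/2·(1 − cos(π·0.5519)) = -9.8794 → s = 30.1206
radial distance = base radius + s = 49 + 30.1206 = 79.1206

79.1206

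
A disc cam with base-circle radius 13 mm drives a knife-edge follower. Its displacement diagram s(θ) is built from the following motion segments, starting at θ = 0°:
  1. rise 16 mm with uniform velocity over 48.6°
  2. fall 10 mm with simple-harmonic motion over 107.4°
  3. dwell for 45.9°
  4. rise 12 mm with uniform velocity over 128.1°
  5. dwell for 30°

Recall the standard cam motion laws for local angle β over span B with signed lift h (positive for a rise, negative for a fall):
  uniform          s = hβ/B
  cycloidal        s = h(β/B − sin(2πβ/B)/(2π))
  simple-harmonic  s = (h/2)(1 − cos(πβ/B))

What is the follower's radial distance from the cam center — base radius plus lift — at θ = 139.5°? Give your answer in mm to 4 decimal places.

seg 1 [0°–48.6°] uniform, h=16: full span → s += 16 → s = 16.0000
seg 2 [48.6°–156°] simple-harmonic, h=-10: θ=139.5° here. β=90.9, B=107.4. -10/2·(1 − cos(π·0.8464)) = -9.4288 → s = 6.5712
radial distance = base radius + s = 13 + 6.5712 = 19.5712

19.5712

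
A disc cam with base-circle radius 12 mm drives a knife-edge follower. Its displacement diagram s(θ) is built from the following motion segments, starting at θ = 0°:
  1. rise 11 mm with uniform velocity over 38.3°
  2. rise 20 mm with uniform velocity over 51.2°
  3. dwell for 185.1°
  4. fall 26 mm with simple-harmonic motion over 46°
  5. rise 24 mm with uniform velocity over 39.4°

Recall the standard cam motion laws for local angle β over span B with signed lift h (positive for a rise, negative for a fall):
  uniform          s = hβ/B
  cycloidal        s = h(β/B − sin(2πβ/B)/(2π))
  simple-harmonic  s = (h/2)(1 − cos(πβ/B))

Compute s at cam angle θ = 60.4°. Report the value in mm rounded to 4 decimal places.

seg 1 [0°–38.3°] uniform, h=11: full span → s += 11 → s = 11.0000
seg 2 [38.3°–89.5°] uniform, h=20: θ=60.4° here. β=22.1, B=51.2. 20·22.1/51.2 = 8.6328 → s = 19.6328

19.6328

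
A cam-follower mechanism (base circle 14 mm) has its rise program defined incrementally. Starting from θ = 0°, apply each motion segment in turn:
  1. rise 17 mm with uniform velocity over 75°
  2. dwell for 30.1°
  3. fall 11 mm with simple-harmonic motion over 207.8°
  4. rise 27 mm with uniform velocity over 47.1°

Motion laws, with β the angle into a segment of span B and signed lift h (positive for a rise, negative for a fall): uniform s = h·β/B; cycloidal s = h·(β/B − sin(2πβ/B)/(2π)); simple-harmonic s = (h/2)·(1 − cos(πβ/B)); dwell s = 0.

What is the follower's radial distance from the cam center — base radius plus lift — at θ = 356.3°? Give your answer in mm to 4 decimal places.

seg 1 [0°–75°] uniform, h=17: full span → s += 17 → s = 17.0000
seg 2 [75°–105.1°] dwell: s stays 17.0000
seg 3 [105.1°–312.9°] simple-harmonic, h=-11: full span → s += -11 → s = 6.0000
seg 4 [312.9°–360°] uniform, h=27: θ=356.3° here. β=43.4, B=47.1. 27·43.4/47.1 = 24.8790 → s = 30.8790
radial distance = base radius + s = 14 + 30.8790 = 44.8790

44.8790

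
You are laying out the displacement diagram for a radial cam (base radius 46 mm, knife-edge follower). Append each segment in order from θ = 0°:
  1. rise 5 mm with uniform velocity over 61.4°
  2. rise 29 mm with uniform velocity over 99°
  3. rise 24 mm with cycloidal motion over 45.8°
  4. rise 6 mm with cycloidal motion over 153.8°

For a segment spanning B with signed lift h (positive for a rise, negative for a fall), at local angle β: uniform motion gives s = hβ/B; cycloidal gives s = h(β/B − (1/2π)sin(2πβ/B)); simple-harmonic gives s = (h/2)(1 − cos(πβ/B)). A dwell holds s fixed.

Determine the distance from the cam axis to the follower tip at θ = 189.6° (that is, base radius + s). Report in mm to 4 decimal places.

seg 1 [0°–61.4°] uniform, h=5: full span → s += 5 → s = 5.0000
seg 2 [61.4°–160.4°] uniform, h=29: full span → s += 29 → s = 34.0000
seg 3 [160.4°–206.2°] cycloidal, h=24: θ=189.6° here. β=29.2, B=45.8. 24·(0.6376 − sin(2π·0.6376)/(2π)) = 18.2067 → s = 52.2067
radial distance = base radius + s = 46 + 52.2067 = 98.2067

98.2067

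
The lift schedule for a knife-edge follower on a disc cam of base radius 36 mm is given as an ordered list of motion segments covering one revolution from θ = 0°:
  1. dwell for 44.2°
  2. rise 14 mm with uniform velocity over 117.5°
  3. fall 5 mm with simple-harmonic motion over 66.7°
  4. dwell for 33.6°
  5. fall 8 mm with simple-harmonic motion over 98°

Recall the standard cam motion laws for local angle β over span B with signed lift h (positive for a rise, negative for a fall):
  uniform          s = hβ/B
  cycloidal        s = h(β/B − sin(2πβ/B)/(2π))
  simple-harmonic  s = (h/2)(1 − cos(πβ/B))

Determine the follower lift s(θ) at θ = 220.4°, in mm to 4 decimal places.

seg 1 [0°–44.2°] dwell: s stays 0.0000
seg 2 [44.2°–161.7°] uniform, h=14: full span → s += 14 → s = 14.0000
seg 3 [161.7°–228.4°] simple-harmonic, h=-5: θ=220.4° here. β=58.7, B=66.7. -5/2·(1 − cos(π·0.8801)) = -4.8246 → s = 9.1754

9.1754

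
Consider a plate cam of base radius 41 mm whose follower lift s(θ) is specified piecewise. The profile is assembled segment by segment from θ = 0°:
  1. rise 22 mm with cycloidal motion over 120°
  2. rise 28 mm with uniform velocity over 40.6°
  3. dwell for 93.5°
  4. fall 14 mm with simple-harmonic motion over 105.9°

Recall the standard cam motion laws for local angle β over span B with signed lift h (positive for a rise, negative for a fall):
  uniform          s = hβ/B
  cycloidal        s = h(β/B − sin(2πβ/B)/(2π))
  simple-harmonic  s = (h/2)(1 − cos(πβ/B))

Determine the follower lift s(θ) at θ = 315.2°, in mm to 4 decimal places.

seg 1 [0°–120°] cycloidal, h=22: full span → s += 22 → s = 22.0000
seg 2 [120°–160.6°] uniform, h=28: full span → s += 28 → s = 50.0000
seg 3 [160.6°–254.1°] dwell: s stays 50.0000
seg 4 [254.1°–360°] simple-harmonic, h=-14: θ=315.2° here. β=61.1, B=105.9. -14/2·(1 − cos(π·0.5770)) = -8.6760 → s = 41.3240

41.3240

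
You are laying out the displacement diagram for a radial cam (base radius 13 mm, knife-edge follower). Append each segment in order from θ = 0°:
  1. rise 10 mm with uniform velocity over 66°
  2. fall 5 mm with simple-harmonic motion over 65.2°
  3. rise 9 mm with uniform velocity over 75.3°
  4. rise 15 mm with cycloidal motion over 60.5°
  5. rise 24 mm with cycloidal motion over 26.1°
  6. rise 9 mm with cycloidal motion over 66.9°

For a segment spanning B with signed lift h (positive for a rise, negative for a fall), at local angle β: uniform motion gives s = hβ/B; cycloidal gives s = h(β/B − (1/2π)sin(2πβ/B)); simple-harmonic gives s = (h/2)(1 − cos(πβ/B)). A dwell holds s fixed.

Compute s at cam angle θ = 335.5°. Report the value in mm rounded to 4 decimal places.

seg 1 [0°–66°] uniform, h=10: full span → s += 10 → s = 10.0000
seg 2 [66°–131.2°] simple-harmonic, h=-5: full span → s += -5 → s = 5.0000
seg 3 [131.2°–206.5°] uniform, h=9: full span → s += 9 → s = 14.0000
seg 4 [206.5°–267°] cycloidal, h=15: full span → s += 15 → s = 29.0000
seg 5 [267°–293.1°] cycloidal, h=24: full span → s += 24 → s = 53.0000
seg 6 [293.1°–360°] cycloidal, h=9: θ=335.5° here. β=42.4, B=66.9. 9·(0.6338 − sin(2π·0.6338)/(2π)) = 6.7712 → s = 59.7712

59.7712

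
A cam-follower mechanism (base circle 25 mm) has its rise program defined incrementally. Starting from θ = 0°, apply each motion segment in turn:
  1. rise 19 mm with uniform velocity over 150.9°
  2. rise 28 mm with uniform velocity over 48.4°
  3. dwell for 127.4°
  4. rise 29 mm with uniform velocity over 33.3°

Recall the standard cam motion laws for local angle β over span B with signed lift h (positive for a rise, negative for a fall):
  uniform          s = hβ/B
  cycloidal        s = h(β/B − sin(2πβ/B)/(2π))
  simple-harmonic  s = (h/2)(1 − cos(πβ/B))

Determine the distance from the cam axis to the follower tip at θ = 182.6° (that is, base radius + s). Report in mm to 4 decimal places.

seg 1 [0°–150.9°] uniform, h=19: full span → s += 19 → s = 19.0000
seg 2 [150.9°–199.3°] uniform, h=28: θ=182.6° here. β=31.7, B=48.4. 28·31.7/48.4 = 18.3388 → s = 37.3388
radial distance = base radius + s = 25 + 37.3388 = 62.3388

62.3388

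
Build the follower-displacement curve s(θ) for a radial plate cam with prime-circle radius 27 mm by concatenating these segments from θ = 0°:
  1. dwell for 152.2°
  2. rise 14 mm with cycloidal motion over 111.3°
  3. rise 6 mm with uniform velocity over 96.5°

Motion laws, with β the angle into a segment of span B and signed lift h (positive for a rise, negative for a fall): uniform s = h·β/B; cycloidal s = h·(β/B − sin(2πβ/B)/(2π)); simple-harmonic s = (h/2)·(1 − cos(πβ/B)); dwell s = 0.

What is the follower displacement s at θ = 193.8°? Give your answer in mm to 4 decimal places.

seg 1 [0°–152.2°] dwell: s stays 0.0000
seg 2 [152.2°–263.5°] cycloidal, h=14: θ=193.8° here. β=41.6, B=111.3. 14·(0.3738 − sin(2π·0.3738)/(2π)) = 3.6450 → s = 3.6450

3.6450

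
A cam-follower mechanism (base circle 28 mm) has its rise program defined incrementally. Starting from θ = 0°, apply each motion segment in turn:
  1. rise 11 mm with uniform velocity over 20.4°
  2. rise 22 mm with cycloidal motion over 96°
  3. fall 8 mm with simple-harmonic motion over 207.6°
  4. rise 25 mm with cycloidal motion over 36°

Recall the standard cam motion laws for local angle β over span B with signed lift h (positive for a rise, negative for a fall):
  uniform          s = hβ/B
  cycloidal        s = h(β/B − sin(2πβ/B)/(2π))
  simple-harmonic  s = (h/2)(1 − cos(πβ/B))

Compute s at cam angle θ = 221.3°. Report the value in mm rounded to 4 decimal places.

seg 1 [0°–20.4°] uniform, h=11: full span → s += 11 → s = 11.0000
seg 2 [20.4°–116.4°] cycloidal, h=22: full span → s += 22 → s = 33.0000
seg 3 [116.4°–324°] simple-harmonic, h=-8: θ=221.3° here. β=104.9, B=207.6. -8/2·(1 − cos(π·0.5053)) = -4.0666 → s = 28.9334

28.9334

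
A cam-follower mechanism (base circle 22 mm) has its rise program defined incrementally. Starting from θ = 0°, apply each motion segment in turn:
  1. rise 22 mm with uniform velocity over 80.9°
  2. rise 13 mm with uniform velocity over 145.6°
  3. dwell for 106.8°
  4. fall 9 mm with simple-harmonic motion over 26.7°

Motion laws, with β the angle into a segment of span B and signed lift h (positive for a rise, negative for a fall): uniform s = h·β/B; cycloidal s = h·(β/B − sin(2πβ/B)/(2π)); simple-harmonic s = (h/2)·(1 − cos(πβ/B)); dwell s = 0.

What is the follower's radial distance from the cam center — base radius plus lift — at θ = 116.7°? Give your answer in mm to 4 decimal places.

seg 1 [0°–80.9°] uniform, h=22: full span → s += 22 → s = 22.0000
seg 2 [80.9°–226.5°] uniform, h=13: θ=116.7° here. β=35.8, B=145.6. 13·35.8/145.6 = 3.1964 → s = 25.1964
radial distance = base radius + s = 22 + 25.1964 = 47.1964

47.1964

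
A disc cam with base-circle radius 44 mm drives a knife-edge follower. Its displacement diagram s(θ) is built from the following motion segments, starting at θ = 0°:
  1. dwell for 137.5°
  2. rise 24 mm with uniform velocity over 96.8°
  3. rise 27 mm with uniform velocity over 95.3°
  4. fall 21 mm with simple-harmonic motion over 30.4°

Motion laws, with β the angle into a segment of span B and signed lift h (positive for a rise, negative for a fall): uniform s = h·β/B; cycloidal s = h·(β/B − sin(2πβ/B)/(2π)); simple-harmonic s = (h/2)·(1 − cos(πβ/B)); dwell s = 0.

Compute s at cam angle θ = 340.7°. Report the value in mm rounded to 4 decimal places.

seg 1 [0°–137.5°] dwell: s stays 0.0000
seg 2 [137.5°–234.3°] uniform, h=24: full span → s += 24 → s = 24.0000
seg 3 [234.3°–329.6°] uniform, h=27: full span → s += 27 → s = 51.0000
seg 4 [329.6°–360°] simple-harmonic, h=-21: θ=340.7° here. β=11.1, B=30.4. -21/2·(1 − cos(π·0.3651)) = -6.1831 → s = 44.8169

44.8169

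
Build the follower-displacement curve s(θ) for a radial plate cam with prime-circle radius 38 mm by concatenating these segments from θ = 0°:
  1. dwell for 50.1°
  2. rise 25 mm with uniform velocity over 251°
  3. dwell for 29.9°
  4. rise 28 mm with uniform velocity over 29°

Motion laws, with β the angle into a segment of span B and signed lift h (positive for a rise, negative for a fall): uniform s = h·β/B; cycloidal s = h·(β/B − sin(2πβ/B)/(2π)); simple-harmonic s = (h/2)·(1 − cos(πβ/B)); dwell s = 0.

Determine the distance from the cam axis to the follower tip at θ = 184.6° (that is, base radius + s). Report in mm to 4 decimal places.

seg 1 [0°–50.1°] dwell: s stays 0.0000
seg 2 [50.1°–301.1°] uniform, h=25: θ=184.6° here. β=134.5, B=251. 25·134.5/251 = 13.3964 → s = 13.3964
radial distance = base radius + s = 38 + 13.3964 = 51.3964

51.3964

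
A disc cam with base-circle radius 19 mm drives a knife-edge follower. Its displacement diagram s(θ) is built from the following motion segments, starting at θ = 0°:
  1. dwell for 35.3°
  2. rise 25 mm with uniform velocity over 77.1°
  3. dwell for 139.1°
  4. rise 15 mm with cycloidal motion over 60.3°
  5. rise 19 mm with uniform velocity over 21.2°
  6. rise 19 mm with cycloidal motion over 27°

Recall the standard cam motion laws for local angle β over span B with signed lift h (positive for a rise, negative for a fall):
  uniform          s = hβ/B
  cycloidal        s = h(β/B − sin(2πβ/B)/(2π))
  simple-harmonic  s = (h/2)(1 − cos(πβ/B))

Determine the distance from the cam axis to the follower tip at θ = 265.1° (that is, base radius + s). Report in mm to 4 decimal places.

seg 1 [0°–35.3°] dwell: s stays 0.0000
seg 2 [35.3°–112.4°] uniform, h=25: full span → s += 25 → s = 25.0000
seg 3 [112.4°–251.5°] dwell: s stays 25.0000
seg 4 [251.5°–311.8°] cycloidal, h=15: θ=265.1° here. β=13.6, B=60.3. 15·(0.2255 − sin(2π·0.2255)/(2π)) = 1.0239 → s = 26.0239
radial distance = base radius + s = 19 + 26.0239 = 45.0239

45.0239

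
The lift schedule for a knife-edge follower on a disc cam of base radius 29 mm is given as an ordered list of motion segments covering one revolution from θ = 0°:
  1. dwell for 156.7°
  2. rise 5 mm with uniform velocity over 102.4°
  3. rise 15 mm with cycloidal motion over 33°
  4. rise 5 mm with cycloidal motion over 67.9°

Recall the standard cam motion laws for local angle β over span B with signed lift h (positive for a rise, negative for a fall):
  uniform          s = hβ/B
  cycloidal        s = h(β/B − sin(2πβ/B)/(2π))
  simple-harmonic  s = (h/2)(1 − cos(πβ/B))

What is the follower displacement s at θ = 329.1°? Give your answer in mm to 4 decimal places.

seg 1 [0°–156.7°] dwell: s stays 0.0000
seg 2 [156.7°–259.1°] uniform, h=5: full span → s += 5 → s = 5.0000
seg 3 [259.1°–292.1°] cycloidal, h=15: full span → s += 15 → s = 20.0000
seg 4 [292.1°–360°] cycloidal, h=5: θ=329.1° here. β=37, B=67.9. 5·(0.5449 − sin(2π·0.5449)/(2π)) = 2.9462 → s = 22.9462

22.9462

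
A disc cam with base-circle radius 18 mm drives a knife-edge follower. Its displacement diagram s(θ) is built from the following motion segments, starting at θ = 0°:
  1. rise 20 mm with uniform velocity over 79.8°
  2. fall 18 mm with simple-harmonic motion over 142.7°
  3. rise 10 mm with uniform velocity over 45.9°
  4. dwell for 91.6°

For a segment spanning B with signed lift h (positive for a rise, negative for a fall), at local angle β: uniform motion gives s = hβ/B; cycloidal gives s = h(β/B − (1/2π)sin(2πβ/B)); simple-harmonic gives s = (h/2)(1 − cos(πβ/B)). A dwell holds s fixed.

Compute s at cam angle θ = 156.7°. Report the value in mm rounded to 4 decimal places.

seg 1 [0°–79.8°] uniform, h=20: full span → s += 20 → s = 20.0000
seg 2 [79.8°–222.5°] simple-harmonic, h=-18: θ=156.7° here. β=76.9, B=142.7. -18/2·(1 − cos(π·0.5389)) = -10.0969 → s = 9.9031

9.9031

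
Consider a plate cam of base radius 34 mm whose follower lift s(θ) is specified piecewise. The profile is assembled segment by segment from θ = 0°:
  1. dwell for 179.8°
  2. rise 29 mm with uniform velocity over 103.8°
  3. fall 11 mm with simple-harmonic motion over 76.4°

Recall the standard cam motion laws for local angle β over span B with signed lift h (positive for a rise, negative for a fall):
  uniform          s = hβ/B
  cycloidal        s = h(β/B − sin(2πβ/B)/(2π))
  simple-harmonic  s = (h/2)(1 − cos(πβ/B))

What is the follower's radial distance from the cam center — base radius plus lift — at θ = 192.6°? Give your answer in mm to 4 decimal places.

seg 1 [0°–179.8°] dwell: s stays 0.0000
seg 2 [179.8°–283.6°] uniform, h=29: θ=192.6° here. β=12.8, B=103.8. 29·12.8/103.8 = 3.5761 → s = 3.5761
radial distance = base radius + s = 34 + 3.5761 = 37.5761

37.5761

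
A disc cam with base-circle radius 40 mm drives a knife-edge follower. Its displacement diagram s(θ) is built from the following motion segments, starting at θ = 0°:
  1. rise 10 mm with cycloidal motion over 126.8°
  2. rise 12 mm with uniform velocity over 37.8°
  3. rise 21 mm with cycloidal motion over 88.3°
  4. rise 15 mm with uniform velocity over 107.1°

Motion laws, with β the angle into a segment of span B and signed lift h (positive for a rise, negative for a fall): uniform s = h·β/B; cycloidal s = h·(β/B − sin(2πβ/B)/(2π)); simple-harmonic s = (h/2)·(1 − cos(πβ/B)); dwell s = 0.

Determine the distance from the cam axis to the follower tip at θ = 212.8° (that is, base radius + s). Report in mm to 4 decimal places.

seg 1 [0°–126.8°] cycloidal, h=10: full span → s += 10 → s = 10.0000
seg 2 [126.8°–164.6°] uniform, h=12: full span → s += 12 → s = 22.0000
seg 3 [164.6°–252.9°] cycloidal, h=21: θ=212.8° here. β=48.2, B=88.3. 21·(0.5459 − sin(2π·0.5459)/(2π)) = 12.4131 → s = 34.4131
radial distance = base radius + s = 40 + 34.4131 = 74.4131

74.4131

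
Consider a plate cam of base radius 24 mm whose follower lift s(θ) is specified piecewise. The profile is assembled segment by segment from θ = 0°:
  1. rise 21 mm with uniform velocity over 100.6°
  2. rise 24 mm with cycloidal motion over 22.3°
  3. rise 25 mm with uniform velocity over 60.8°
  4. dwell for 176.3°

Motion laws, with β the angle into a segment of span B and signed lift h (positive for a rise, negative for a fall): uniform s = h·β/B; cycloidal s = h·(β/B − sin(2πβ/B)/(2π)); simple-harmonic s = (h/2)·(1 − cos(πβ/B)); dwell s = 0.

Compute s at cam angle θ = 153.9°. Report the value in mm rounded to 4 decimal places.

seg 1 [0°–100.6°] uniform, h=21: full span → s += 21 → s = 21.0000
seg 2 [100.6°–122.9°] cycloidal, h=24: full span → s += 24 → s = 45.0000
seg 3 [122.9°–183.7°] uniform, h=25: θ=153.9° here. β=31, B=60.8. 25·31/60.8 = 12.7467 → s = 57.7467

57.7467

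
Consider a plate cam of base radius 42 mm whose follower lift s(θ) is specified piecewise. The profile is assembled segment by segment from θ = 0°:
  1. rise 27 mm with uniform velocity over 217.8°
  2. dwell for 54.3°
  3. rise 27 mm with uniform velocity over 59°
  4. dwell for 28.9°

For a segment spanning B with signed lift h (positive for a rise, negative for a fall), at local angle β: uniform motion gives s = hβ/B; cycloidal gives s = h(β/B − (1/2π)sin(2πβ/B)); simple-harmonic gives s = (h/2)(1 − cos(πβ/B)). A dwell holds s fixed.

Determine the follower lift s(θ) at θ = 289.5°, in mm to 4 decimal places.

seg 1 [0°–217.8°] uniform, h=27: full span → s += 27 → s = 27.0000
seg 2 [217.8°–272.1°] dwell: s stays 27.0000
seg 3 [272.1°–331.1°] uniform, h=27: θ=289.5° here. β=17.4, B=59. 27·17.4/59 = 7.9627 → s = 34.9627

34.9627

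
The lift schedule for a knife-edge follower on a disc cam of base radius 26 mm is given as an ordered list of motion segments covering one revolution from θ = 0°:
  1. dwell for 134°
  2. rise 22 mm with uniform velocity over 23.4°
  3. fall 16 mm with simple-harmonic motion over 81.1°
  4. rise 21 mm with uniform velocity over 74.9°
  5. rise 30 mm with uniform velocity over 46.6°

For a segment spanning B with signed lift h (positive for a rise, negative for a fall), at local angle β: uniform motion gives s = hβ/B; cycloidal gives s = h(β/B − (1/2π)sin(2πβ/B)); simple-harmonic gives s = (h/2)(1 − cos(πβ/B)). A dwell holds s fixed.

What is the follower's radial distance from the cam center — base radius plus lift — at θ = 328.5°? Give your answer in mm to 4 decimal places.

seg 1 [0°–134°] dwell: s stays 0.0000
seg 2 [134°–157.4°] uniform, h=22: full span → s += 22 → s = 22.0000
seg 3 [157.4°–238.5°] simple-harmonic, h=-16: full span → s += -16 → s = 6.0000
seg 4 [238.5°–313.4°] uniform, h=21: full span → s += 21 → s = 27.0000
seg 5 [313.4°–360°] uniform, h=30: θ=328.5° here. β=15.1, B=46.6. 30·15.1/46.6 = 9.7210 → s = 36.7210
radial distance = base radius + s = 26 + 36.7210 = 62.7210

62.7210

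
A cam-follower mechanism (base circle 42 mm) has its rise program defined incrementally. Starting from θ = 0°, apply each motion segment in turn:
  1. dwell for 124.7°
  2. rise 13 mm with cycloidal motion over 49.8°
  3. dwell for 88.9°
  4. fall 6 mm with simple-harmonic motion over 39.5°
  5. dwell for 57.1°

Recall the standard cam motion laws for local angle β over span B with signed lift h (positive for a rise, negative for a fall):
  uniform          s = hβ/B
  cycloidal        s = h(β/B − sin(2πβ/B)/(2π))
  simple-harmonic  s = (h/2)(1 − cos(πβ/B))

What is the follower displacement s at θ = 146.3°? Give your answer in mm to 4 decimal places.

seg 1 [0°–124.7°] dwell: s stays 0.0000
seg 2 [124.7°–174.5°] cycloidal, h=13: θ=146.3° here. β=21.6, B=49.8. 13·(0.4337 − sin(2π·0.4337)/(2π)) = 4.8018 → s = 4.8018

4.8018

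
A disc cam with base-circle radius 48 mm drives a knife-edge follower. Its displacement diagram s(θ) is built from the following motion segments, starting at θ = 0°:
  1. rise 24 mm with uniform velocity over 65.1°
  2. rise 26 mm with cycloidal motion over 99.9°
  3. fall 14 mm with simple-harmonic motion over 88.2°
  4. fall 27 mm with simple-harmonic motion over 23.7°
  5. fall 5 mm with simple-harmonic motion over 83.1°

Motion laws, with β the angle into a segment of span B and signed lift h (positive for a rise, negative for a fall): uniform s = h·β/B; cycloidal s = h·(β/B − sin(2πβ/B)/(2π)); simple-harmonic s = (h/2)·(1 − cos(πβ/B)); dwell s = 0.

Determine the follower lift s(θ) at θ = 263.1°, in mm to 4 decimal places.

seg 1 [0°–65.1°] uniform, h=24: full span → s += 24 → s = 24.0000
seg 2 [65.1°–165°] cycloidal, h=26: full span → s += 26 → s = 50.0000
seg 3 [165°–253.2°] simple-harmonic, h=-14: full span → s += -14 → s = 36.0000
seg 4 [253.2°–276.9°] simple-harmonic, h=-27: θ=263.1° here. β=9.9, B=23.7. -27/2·(1 − cos(π·0.4177)) = -10.0492 → s = 25.9508

25.9508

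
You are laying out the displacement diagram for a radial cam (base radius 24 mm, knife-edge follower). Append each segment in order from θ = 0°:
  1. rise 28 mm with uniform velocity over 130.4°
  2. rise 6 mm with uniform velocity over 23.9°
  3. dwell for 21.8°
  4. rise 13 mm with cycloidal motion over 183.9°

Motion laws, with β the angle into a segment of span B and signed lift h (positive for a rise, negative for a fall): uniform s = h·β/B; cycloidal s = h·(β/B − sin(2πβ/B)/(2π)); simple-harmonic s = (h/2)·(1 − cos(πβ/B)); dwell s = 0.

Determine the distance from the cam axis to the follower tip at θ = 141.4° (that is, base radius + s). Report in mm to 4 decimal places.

seg 1 [0°–130.4°] uniform, h=28: full span → s += 28 → s = 28.0000
seg 2 [130.4°–154.3°] uniform, h=6: θ=141.4° here. β=11, B=23.9. 6·11/23.9 = 2.7615 → s = 30.7615
radial distance = base radius + s = 24 + 30.7615 = 54.7615

54.7615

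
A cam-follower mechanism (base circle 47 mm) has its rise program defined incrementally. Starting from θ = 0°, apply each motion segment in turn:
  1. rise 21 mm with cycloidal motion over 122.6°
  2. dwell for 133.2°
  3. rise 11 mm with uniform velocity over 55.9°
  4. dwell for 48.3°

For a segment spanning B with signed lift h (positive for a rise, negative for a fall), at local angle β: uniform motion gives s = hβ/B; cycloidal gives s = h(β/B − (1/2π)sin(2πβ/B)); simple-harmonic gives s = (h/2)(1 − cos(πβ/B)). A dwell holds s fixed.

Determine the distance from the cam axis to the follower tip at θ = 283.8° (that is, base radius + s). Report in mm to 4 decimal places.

seg 1 [0°–122.6°] cycloidal, h=21: full span → s += 21 → s = 21.0000
seg 2 [122.6°–255.8°] dwell: s stays 21.0000
seg 3 [255.8°–311.7°] uniform, h=11: θ=283.8° here. β=28, B=55.9. 11·28/55.9 = 5.5098 → s = 26.5098
radial distance = base radius + s = 47 + 26.5098 = 73.5098

73.5098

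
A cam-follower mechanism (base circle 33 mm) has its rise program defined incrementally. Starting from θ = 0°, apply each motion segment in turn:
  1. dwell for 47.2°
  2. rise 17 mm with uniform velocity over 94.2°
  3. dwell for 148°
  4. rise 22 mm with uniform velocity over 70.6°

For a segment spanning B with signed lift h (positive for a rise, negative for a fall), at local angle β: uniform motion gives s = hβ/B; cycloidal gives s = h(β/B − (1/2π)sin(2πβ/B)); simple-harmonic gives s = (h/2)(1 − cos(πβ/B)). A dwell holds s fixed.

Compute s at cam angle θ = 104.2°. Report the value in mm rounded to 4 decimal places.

seg 1 [0°–47.2°] dwell: s stays 0.0000
seg 2 [47.2°–141.4°] uniform, h=17: θ=104.2° here. β=57, B=94.2. 17·57/94.2 = 10.2866 → s = 10.2866

10.2866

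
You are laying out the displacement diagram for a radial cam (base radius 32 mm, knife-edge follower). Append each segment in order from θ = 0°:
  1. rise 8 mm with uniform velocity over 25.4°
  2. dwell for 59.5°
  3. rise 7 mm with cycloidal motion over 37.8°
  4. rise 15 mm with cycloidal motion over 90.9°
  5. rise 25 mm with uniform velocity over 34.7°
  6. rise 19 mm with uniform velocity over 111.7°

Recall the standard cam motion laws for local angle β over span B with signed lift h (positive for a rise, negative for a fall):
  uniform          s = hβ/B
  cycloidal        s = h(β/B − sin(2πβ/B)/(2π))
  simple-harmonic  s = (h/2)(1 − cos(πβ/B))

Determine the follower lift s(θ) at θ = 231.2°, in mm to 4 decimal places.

seg 1 [0°–25.4°] uniform, h=8: full span → s += 8 → s = 8.0000
seg 2 [25.4°–84.9°] dwell: s stays 8.0000
seg 3 [84.9°–122.7°] cycloidal, h=7: full span → s += 7 → s = 15.0000
seg 4 [122.7°–213.6°] cycloidal, h=15: full span → s += 15 → s = 30.0000
seg 5 [213.6°–248.3°] uniform, h=25: θ=231.2° here. β=17.6, B=34.7. 25·17.6/34.7 = 12.6801 → s = 42.6801

42.6801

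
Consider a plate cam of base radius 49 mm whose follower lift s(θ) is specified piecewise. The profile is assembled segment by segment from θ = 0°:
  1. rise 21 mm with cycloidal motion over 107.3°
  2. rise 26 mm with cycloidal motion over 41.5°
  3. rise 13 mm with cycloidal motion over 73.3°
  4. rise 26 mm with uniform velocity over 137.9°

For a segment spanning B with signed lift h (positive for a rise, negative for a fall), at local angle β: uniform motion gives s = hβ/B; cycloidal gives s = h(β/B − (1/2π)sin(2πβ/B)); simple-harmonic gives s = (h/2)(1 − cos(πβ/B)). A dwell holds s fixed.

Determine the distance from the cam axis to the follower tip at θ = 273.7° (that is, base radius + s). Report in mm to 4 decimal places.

seg 1 [0°–107.3°] cycloidal, h=21: full span → s += 21 → s = 21.0000
seg 2 [107.3°–148.8°] cycloidal, h=26: full span → s += 26 → s = 47.0000
seg 3 [148.8°–222.1°] cycloidal, h=13: full span → s += 13 → s = 60.0000
seg 4 [222.1°–360°] uniform, h=26: θ=273.7° here. β=51.6, B=137.9. 26·51.6/137.9 = 9.7288 → s = 69.7288
radial distance = base radius + s = 49 + 69.7288 = 118.7288

118.7288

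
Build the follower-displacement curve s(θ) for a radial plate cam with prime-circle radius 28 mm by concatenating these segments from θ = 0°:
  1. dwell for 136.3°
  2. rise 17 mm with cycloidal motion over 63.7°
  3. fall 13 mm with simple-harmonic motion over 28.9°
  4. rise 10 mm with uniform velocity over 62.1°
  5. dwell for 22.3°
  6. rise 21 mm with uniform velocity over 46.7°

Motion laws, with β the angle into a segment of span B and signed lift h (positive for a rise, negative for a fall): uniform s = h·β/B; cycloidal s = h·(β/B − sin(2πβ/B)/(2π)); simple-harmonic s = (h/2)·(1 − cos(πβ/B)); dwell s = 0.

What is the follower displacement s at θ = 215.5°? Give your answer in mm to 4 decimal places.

seg 1 [0°–136.3°] dwell: s stays 0.0000
seg 2 [136.3°–200°] cycloidal, h=17: full span → s += 17 → s = 17.0000
seg 3 [200°–228.9°] simple-harmonic, h=-13: θ=215.5° here. β=15.5, B=28.9. -13/2·(1 − cos(π·0.5363)) = -7.2403 → s = 9.7597

9.7597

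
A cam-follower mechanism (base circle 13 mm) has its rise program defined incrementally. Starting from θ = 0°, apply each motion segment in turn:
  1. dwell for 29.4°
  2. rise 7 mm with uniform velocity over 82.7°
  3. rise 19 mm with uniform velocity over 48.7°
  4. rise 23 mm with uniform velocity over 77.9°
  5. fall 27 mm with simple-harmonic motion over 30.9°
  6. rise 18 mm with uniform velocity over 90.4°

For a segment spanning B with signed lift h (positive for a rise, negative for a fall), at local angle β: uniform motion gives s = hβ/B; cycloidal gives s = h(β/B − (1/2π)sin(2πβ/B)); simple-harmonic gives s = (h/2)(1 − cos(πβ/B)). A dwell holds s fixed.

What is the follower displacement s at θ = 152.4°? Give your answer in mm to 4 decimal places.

seg 1 [0°–29.4°] dwell: s stays 0.0000
seg 2 [29.4°–112.1°] uniform, h=7: full span → s += 7 → s = 7.0000
seg 3 [112.1°–160.8°] uniform, h=19: θ=152.4° here. β=40.3, B=48.7. 19·40.3/48.7 = 15.7228 → s = 22.7228

22.7228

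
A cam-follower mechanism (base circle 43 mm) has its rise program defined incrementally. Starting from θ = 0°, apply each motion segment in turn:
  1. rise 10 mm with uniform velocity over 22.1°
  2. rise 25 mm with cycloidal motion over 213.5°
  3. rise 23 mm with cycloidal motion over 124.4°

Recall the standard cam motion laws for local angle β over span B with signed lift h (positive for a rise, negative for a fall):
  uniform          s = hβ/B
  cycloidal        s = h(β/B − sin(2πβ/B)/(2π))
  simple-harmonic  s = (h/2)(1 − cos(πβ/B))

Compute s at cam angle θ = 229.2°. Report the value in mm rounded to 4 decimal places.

seg 1 [0°–22.1°] uniform, h=10: full span → s += 10 → s = 10.0000
seg 2 [22.1°–235.6°] cycloidal, h=25: θ=229.2° here. β=207.1, B=213.5. 25·(0.9700 − sin(2π·0.9700)/(2π)) = 24.9956 → s = 34.9956

34.9956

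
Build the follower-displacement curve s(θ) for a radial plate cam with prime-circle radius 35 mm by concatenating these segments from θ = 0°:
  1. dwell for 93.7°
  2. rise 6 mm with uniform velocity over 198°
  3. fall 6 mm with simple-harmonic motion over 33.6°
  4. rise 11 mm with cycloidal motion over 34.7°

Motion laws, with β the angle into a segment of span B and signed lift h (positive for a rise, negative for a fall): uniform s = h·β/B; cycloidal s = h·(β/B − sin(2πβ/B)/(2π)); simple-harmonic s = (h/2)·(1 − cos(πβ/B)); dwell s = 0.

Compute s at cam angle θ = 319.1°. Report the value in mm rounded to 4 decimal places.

seg 1 [0°–93.7°] dwell: s stays 0.0000
seg 2 [93.7°–291.7°] uniform, h=6: full span → s += 6 → s = 6.0000
seg 3 [291.7°–325.3°] simple-harmonic, h=-6: θ=319.1° here. β=27.4, B=33.6. -6/2·(1 − cos(π·0.8155)) = -5.5099 → s = 0.4901

0.4901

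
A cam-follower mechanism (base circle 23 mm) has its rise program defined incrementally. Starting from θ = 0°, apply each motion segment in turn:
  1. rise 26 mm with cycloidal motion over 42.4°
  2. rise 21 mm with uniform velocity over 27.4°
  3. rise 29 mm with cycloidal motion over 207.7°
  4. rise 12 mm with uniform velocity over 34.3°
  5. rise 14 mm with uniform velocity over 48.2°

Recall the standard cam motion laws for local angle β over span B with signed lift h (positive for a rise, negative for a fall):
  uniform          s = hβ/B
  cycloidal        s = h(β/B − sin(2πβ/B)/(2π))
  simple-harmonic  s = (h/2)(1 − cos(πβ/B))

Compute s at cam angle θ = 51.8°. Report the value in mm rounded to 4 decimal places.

seg 1 [0°–42.4°] cycloidal, h=26: full span → s += 26 → s = 26.0000
seg 2 [42.4°–69.8°] uniform, h=21: θ=51.8° here. β=9.4, B=27.4. 21·9.4/27.4 = 7.2044 → s = 33.2044

33.2044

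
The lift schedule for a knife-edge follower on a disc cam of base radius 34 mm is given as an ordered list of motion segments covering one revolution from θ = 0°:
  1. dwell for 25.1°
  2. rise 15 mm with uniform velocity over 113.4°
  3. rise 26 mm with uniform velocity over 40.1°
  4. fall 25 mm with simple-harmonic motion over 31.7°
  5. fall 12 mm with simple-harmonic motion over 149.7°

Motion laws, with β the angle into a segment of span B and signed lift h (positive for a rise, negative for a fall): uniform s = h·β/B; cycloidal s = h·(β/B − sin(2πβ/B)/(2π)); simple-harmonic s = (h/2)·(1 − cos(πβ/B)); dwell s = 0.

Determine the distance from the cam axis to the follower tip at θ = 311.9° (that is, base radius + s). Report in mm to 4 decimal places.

seg 1 [0°–25.1°] dwell: s stays 0.0000
seg 2 [25.1°–138.5°] uniform, h=15: full span → s += 15 → s = 15.0000
seg 3 [138.5°–178.6°] uniform, h=26: full span → s += 26 → s = 41.0000
seg 4 [178.6°–210.3°] simple-harmonic, h=-25: full span → s += -25 → s = 16.0000
seg 5 [210.3°–360°] simple-harmonic, h=-12: θ=311.9° here. β=101.6, B=149.7. -12/2·(1 − cos(π·0.6787)) = -9.1941 → s = 6.8059
radial distance = base radius + s = 34 + 6.8059 = 40.8059

40.8059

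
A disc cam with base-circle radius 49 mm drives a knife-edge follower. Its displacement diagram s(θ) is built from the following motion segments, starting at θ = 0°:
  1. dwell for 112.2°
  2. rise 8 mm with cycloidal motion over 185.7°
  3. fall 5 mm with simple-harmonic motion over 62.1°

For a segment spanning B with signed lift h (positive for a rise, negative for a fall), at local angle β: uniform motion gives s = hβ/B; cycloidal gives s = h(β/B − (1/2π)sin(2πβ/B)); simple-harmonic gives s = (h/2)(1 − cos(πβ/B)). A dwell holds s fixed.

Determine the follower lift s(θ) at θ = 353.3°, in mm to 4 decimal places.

seg 1 [0°–112.2°] dwell: s stays 0.0000
seg 2 [112.2°–297.9°] cycloidal, h=8: full span → s += 8 → s = 8.0000
seg 3 [297.9°–360°] simple-harmonic, h=-5: θ=353.3° here. β=55.4, B=62.1. -5/2·(1 − cos(π·0.8921)) = -4.8578 → s = 3.1422

3.1422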